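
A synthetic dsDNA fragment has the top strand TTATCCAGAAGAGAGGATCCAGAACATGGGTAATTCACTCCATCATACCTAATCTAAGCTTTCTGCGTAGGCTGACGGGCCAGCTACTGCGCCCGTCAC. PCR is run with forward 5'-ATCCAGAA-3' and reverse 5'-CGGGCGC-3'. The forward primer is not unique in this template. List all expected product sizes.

The forward primer ATCCAGAA matches the top strand at positions 3–10, 17–24.
The reverse primer's reverse complement is GCGCCCG, matching at positions 89–95.
Each forward site pairs with the reverse site to give a product ending at position 95: sizes 93, 79 bp.

93 bp, 79 bp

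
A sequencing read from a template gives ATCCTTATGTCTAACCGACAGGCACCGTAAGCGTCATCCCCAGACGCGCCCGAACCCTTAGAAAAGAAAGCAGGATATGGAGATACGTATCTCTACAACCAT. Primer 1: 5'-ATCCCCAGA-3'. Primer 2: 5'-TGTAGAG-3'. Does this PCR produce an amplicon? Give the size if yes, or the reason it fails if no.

Yes — a 62 bp product.

Primer 1 (ATCCCCAGA) matches the top strand at positions 36–44; it acts as a forward primer.
Primer 2's reverse complement is CTCTACA, matching the top strand at positions 91–97; it acts as a reverse primer.
The 3' ends face each other across positions 36–97, giving a 62 bp product.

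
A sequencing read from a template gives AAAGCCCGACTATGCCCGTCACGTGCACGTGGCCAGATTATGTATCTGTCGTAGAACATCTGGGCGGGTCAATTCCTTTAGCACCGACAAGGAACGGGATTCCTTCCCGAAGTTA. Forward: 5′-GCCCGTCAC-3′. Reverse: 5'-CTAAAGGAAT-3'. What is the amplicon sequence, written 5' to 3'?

5'-GCCCGTCACGTGCACGTGGCCAGATTATGTATCTGTCGTAGAACATCTGGGCGGGTCAATTCCTTTAG-3'

The forward primer matches the template at positions 14–22.
Taking the reverse complement of CTAAAGGAAT gives ATTCCTTTAG, found at positions 72–81 on the template; the primer anneals here to the top strand with its 3' end pointing upstream.
The product is the template from position 14 through 81 (68 bp).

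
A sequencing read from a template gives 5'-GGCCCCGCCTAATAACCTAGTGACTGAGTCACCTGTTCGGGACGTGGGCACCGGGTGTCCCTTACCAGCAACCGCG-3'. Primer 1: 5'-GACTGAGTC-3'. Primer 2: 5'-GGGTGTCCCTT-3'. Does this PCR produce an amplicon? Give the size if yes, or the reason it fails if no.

Primer 1 (GACTGAGTC) matches the top strand at positions 22–30 (3' end points downstream).
Primer 2 (GGGTGTCCCTT) also matches the top strand directly, at positions 53–63 — its reverse complement AAGGGACACCC is not present.
Both primers anneal to the bottom strand with 3' ends pointing the same way, so neither can prime synthesis back toward the other.

No product — both primers anneal to the same strand and extend in the same direction.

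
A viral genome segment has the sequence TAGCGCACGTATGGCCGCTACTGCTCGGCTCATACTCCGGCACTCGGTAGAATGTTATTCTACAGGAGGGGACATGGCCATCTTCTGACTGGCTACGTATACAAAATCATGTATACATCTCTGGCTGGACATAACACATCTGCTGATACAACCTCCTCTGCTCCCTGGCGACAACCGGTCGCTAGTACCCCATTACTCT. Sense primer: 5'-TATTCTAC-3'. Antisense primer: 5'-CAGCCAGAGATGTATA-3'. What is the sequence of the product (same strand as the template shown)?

5'-TATTCTACAGGAGGGGACATGGCCATCTTCTGACTGGCTACGTATACAAAATCATGTATACATCTCTGGCTG-3'

Forward primer TATTCTAC is found on the top strand at positions 56–63.
Reverse complement of the reverse primer: TATACATCTCTGGCTG. This occurs on the top strand at positions 112–127.
The product is the template from position 56 through 127 (72 bp).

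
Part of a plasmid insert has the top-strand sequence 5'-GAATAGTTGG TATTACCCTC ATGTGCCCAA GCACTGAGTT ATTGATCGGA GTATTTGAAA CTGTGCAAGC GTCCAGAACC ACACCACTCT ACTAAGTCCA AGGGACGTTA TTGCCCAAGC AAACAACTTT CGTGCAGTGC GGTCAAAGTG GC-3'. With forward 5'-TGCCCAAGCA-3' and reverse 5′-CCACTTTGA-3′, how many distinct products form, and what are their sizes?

Two products: 128 bp, 40 bp

The forward primer TGCCCAAGCA matches the top strand at positions 24–33, 112–121.
The reverse primer's reverse complement is TCAAAGTGG, matching at positions 143–151.
Each forward site pairs with the reverse site to give a product ending at position 151: sizes 128, 40 bp.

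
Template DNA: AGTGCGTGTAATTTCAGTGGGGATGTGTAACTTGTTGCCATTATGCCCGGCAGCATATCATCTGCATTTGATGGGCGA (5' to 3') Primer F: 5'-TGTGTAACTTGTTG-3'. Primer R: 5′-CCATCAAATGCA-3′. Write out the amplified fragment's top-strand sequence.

Forward primer TGTGTAACTTGTTG is found on the top strand at positions 24–37.
Reverse complement of the reverse primer: TGCATTTGATGG. This occurs on the top strand at positions 63–74.
The product is the template from position 24 through 74 (51 bp).

5'-TGTGTAACTTGTTGCCATTATGCCCGGCAGCATATCATCTGCATTTGATGG-3'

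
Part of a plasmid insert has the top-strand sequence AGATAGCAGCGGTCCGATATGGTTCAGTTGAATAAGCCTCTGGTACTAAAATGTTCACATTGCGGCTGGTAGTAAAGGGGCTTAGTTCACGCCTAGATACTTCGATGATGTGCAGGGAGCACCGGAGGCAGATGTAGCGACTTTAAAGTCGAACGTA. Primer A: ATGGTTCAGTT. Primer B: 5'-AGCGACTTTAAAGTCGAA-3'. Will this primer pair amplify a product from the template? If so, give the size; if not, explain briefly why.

Primer A (ATGGTTCAGTT) matches the top strand at positions 19–29 (3' end points downstream).
Primer B (AGCGACTTTAAAGTCGAA) also matches the top strand directly, at positions 136–153 — its reverse complement TTCGACTTTAAAGTCGCT is not present.
Both primers anneal to the bottom strand with 3' ends pointing the same way, so neither can prime synthesis back toward the other.

No product — both primers anneal to the same strand and extend in the same direction.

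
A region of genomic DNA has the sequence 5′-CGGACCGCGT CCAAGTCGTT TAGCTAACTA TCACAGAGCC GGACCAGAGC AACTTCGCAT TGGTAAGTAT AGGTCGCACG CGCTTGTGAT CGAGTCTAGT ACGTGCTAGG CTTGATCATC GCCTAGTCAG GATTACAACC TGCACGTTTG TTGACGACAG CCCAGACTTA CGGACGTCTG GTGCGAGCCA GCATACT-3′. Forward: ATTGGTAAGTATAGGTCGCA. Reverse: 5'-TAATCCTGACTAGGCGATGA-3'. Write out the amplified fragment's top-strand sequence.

The forward primer matches the template at positions 59–78.
The reverse primer's reverse complement is TCATCGCCTAGTCAGGATTA, which matches the template at positions 116–135.
The product is the template from position 59 through 135 (77 bp).

5'-ATTGGTAAGTATAGGTCGCACGCGCTTGTGATCGAGTCTAGTACGTGCTAGGCTTGATCATCGCCTAGTCAGGATTA-3'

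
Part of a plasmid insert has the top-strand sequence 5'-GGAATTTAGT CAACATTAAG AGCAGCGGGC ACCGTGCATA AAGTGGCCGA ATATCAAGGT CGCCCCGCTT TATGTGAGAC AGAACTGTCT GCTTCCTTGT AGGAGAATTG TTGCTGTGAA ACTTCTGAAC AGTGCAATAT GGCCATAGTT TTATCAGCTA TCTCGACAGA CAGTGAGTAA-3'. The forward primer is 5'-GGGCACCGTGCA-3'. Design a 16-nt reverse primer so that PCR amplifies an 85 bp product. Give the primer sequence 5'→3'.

The forward primer binds at positions 27–38, so an 85 bp product ends at position 27 + 85 − 1 = 111.
The reverse primer anneals to the top strand over positions 96–111, i.e. to CTTGTAGGAGAATTGT.
Its sequence written 5'→3' is the reverse complement: ACAATTCTCCTACAAG.

5'-ACAATTCTCCTACAAG-3'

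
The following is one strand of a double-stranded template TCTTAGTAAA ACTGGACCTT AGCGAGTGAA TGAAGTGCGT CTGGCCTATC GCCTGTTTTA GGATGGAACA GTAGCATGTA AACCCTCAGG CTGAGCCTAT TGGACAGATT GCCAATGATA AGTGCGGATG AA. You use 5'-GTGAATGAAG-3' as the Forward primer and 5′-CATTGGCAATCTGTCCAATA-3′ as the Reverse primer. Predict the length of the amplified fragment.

The forward primer matches the template at positions 26–35.
Reverse complement of the reverse primer: TATTGGACAGATTGCCAATG. This occurs on the top strand at positions 98–117.
Amplicon spans positions 26–117: 92 bp.

92 bp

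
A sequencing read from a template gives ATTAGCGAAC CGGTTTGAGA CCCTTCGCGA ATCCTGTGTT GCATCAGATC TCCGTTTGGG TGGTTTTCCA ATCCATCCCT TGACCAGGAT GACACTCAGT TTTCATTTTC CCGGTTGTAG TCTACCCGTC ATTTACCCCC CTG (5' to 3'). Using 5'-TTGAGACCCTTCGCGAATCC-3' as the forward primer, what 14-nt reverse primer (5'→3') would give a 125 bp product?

5'-GGGGTAAATGACGG-3'

The forward primer binds at positions 15–34, so a 125 bp product ends at position 15 + 125 − 1 = 139.
The reverse primer anneals to the top strand over positions 126–139, i.e. to CCGTCATTTACCCC.
Its sequence written 5'→3' is the reverse complement: GGGGTAAATGACGG.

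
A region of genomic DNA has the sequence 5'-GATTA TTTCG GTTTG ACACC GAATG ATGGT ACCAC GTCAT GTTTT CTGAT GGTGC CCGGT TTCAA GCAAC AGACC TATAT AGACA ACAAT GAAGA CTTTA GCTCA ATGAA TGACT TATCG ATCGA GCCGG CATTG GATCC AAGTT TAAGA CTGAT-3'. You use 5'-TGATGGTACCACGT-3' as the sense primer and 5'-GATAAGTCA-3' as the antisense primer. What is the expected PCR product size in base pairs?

96 bp

Scanning the template, TGATGGTACCACGT occurs at positions 24–37; this primer anneals to the bottom strand there with its 3' end pointing downstream.
Taking the reverse complement of GATAAGTCA gives TGACTTATC, found at positions 111–119 on the template; the primer anneals here to the top strand with its 3' end pointing upstream.
The product runs from position 24 to position 119, so its length is 119 − 24 + 1 = 96 bp.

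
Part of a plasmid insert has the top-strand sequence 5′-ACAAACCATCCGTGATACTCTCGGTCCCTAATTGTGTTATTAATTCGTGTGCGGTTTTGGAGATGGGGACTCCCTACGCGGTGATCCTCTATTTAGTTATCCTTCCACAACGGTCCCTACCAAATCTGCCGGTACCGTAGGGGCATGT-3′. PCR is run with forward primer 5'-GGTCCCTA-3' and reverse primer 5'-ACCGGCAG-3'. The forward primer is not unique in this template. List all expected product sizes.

The forward primer GGTCCCTA matches the top strand at positions 23–30, 112–119.
The reverse primer's reverse complement is CTGCCGGT, matching at positions 126–133.
Each forward site pairs with the reverse site to give a product ending at position 133: sizes 111, 22 bp.

111 bp, 22 bp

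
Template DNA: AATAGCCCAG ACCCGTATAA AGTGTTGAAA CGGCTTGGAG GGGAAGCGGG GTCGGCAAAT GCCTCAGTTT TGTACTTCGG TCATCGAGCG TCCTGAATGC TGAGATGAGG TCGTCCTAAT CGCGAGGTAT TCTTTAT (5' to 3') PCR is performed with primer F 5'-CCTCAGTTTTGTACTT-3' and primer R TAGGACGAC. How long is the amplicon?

57 bp

The forward primer matches the template at positions 62–77.
Reverse complement of the reverse primer: GTCGTCCTA. This occurs on the top strand at positions 110–118.
The product runs from position 62 to position 118, so its length is 118 − 62 + 1 = 57 bp.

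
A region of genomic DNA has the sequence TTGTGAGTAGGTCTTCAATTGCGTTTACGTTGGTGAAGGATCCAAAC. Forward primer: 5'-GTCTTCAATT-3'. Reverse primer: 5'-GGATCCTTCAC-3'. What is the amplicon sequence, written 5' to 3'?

Forward primer GTCTTCAATT is found on the top strand at positions 11–20.
Taking the reverse complement of GGATCCTTCAC gives GTGAAGGATCC, found at positions 33–43 on the template; the primer anneals here to the top strand with its 3' end pointing upstream.
The product is the template from position 11 through 43 (33 bp).

5'-GTCTTCAATTGCGTTTACGTTGGTGAAGGATCC-3'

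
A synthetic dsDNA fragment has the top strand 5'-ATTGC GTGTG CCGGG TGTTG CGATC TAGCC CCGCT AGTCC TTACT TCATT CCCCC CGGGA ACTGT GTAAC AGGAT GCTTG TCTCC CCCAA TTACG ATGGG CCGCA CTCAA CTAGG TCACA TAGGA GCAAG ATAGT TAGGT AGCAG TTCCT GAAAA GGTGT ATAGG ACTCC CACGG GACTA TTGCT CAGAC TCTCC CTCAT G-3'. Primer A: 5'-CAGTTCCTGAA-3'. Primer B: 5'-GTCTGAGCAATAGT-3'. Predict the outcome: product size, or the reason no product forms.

Yes — a 48 bp product.

Primer A (CAGTTCCTGAA) matches the top strand at positions 143–153; it acts as a forward primer.
Primer B's reverse complement is ACTATTGCTCAGAC, matching the top strand at positions 177–190; it acts as a reverse primer.
The 3' ends face each other across positions 143–190, giving a 48 bp product.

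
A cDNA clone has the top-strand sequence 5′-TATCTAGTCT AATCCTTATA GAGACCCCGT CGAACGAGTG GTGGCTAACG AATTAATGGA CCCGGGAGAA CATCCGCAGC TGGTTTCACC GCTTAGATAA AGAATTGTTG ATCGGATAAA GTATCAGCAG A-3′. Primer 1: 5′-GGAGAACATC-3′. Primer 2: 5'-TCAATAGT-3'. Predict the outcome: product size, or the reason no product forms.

Primer 2 (TCAATAGT) does not match the top strand, and its reverse complement ACTATTGA does not match either.
With no annealing site for primer 2, no amplification occurs.

No product — primer 2 has no binding site in the template.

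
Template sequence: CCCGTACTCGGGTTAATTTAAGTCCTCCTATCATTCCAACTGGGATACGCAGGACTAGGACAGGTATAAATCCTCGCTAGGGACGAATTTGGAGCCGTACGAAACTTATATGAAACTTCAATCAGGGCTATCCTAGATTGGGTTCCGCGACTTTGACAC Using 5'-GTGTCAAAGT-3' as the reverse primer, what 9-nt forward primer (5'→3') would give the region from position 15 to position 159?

5'-AATTTAAGT-3'

The reverse primer's reverse complement ACTTTGACAC matches the template at positions 150–159; the product starts at position 15.
The forward primer is identical to the top strand over positions 15–23: AATTTAAGT.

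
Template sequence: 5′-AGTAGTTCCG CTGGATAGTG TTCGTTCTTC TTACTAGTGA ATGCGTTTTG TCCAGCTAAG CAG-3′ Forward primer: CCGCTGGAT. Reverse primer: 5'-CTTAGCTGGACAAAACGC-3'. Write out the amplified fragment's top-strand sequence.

5'-CCGCTGGATAGTGTTCGTTCTTCTTACTAGTGAATGCGTTTTGTCCAGCTAAG-3'

Forward primer CCGCTGGAT is found on the top strand at positions 8–16.
The reverse primer's reverse complement is GCGTTTTGTCCAGCTAAG, which matches the template at positions 43–60.
The product is the template from position 8 through 60 (53 bp).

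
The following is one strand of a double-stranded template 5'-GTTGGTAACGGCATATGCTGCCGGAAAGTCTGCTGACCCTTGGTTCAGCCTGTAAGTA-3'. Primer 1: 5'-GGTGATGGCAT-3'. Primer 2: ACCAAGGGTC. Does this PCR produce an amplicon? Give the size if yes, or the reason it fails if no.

No product — primer 1 has no binding site in the template.

Primer 1 (GGTGATGGCAT) does not match the top strand, and its reverse complement ATGCCATCACC does not match either.
With no annealing site for primer 1, no amplification occurs.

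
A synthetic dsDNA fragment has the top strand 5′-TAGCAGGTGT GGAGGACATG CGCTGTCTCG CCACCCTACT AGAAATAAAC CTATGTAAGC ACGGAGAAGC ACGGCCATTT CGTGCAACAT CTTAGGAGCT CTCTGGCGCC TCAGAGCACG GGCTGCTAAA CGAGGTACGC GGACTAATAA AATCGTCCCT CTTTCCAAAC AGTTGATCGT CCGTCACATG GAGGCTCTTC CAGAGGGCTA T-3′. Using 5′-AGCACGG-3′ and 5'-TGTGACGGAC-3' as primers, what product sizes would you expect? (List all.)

The forward primer AGCACGG matches the top strand at positions 58–64, 68–74, 115–121.
The reverse primer's reverse complement is GTCCGTCACA, matching at positions 179–188.
Each forward site pairs with the reverse site to give a product ending at position 188: sizes 131, 121, 74 bp.

131 bp, 121 bp, 74 bp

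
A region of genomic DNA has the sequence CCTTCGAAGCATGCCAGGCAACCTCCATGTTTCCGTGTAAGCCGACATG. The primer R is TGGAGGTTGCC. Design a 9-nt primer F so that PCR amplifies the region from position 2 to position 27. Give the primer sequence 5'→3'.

The reverse primer's reverse complement GGCAACCTCCA matches the template at positions 17–27; the product starts at position 2.
The forward primer is identical to the top strand over positions 2–10: CTTCGAAGC.

5'-CTTCGAAGC-3'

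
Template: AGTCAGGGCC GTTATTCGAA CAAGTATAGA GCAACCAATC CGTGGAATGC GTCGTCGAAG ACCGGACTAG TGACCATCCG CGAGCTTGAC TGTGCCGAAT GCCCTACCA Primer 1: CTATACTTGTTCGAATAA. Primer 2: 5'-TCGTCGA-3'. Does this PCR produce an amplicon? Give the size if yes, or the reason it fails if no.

Primer 1 (CTATACTTGTTCGAATAA) has reverse complement TTATTCGAACAAGTATAG, which matches the top strand at positions 12–29; primer 1 anneals to the top strand there with its 3' end pointing upstream toward position 12.
Primer 2 (TCGTCGA) matches the top strand directly at positions 52–58; it anneals to the bottom strand with its 3' end pointing downstream toward position 58.
The 3' ends diverge (primer 1 extends toward position 1, primer 2 toward position 109), so the primers never converge on a shared product.

No product — the primers' 3' ends point away from each other.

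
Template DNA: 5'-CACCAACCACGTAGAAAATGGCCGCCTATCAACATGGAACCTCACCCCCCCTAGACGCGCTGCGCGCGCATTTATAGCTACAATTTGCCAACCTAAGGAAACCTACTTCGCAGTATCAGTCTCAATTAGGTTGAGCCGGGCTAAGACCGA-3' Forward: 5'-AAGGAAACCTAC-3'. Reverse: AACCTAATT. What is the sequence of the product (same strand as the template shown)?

5'-AAGGAAACCTACTTCGCAGTATCAGTCTCAATTAGGTT-3'

Scanning the template, AAGGAAACCTAC occurs at positions 95–106; this primer anneals to the bottom strand there with its 3' end pointing downstream.
Taking the reverse complement of AACCTAATT gives AATTAGGTT, found at positions 124–132 on the template; the primer anneals here to the top strand with its 3' end pointing upstream.
The product is the template from position 95 through 132 (38 bp).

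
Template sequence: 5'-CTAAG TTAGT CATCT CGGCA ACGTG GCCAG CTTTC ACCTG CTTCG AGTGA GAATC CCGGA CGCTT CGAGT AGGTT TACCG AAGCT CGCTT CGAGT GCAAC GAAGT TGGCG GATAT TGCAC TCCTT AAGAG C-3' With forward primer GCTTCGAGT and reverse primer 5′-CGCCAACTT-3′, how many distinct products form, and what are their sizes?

The forward primer GCTTCGAGT matches the top strand at positions 40–48, 62–70, 87–95.
The reverse primer's reverse complement is AAGTTGGCG, matching at positions 102–110.
Each forward site pairs with the reverse site to give a product ending at position 110: sizes 71, 49, 24 bp.

Three products: 71 bp, 49 bp, 24 bp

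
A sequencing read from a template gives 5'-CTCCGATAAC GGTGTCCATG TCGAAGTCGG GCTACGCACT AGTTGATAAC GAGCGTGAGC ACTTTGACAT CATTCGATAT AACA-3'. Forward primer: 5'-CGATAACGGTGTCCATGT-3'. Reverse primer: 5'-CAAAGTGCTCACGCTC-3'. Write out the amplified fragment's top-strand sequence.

Forward primer CGATAACGGTGTCCATGT is found on the top strand at positions 4–21.
The reverse primer's reverse complement is GAGCGTGAGCACTTTG, which matches the template at positions 51–66.
The product is the template from position 4 through 66 (63 bp).

5'-CGATAACGGTGTCCATGTCGAAGTCGGGCTACGCACTAGTTGATAACGAGCGTGAGCACTTTG-3'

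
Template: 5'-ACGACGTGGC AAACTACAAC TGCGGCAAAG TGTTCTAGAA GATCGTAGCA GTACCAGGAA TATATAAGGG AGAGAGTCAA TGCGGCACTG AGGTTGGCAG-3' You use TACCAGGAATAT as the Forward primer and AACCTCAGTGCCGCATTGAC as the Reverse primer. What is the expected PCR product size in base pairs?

Scanning the template, TACCAGGAATAT occurs at positions 52–63; this primer anneals to the bottom strand there with its 3' end pointing downstream.
The reverse primer's reverse complement is GTCAATGCGGCACTGAGGTT, which matches the template at positions 76–95.
Amplicon spans positions 52–95: 44 bp.

44 bp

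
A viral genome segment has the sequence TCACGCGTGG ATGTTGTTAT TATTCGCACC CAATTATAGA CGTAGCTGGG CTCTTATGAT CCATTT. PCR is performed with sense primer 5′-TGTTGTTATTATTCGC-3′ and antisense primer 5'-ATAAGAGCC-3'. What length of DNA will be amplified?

46 bp

The forward primer matches the template at positions 12–27.
Reverse complement of the reverse primer: GGCTCTTAT. This occurs on the top strand at positions 49–57.
Amplicon spans positions 12–57: 46 bp.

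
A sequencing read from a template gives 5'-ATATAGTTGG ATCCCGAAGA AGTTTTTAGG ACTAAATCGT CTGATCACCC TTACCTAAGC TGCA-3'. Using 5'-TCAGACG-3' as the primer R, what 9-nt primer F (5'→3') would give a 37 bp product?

The reverse primer's reverse complement CGTCTGA matches the template at positions 38–44, so the product ends at position 44.
A 37 bp product then starts at position 44 − 37 + 1 = 8.
The forward primer is identical to the top strand there: TGGATCCCG.

5'-TGGATCCCG-3'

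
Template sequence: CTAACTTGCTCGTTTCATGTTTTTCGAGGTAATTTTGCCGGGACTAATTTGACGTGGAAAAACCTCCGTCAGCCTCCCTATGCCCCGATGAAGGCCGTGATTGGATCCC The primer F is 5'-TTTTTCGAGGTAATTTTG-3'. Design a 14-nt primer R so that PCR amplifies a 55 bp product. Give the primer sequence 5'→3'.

5'-GGCTGACGGAGGTT-3'

The forward primer binds at positions 20–37, so a 55 bp product ends at position 20 + 55 − 1 = 74.
The reverse primer anneals to the top strand over positions 61–74, i.e. to AACCTCCGTCAGCC.
Its sequence written 5'→3' is the reverse complement: GGCTGACGGAGGTT.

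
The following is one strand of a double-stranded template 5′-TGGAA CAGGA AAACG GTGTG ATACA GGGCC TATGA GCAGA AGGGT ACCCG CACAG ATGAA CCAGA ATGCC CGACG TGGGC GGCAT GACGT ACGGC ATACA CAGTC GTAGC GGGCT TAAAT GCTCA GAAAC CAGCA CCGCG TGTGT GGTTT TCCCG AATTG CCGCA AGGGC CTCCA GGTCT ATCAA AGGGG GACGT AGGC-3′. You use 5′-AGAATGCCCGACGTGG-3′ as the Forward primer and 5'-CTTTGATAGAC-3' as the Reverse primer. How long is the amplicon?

125 bp

The forward primer matches the template at positions 63–78.
The reverse primer's reverse complement is GTCTATCAAAG, which matches the template at positions 177–187.
Product length = (reverse-primer end) − (forward-primer start) + 1 = 187 − 63 + 1 = 125 bp.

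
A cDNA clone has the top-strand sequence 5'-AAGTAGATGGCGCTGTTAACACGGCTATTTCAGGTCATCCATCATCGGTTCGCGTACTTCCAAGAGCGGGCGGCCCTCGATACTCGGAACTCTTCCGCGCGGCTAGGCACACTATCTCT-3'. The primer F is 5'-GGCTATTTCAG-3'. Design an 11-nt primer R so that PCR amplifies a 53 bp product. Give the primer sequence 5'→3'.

The forward primer binds at positions 23–33, so a 53 bp product ends at position 23 + 53 − 1 = 75.
The reverse primer anneals to the top strand over positions 65–75, i.e. to AGCGGGCGGCC.
Its sequence written 5'→3' is the reverse complement: GGCCGCCCGCT.

5'-GGCCGCCCGCT-3'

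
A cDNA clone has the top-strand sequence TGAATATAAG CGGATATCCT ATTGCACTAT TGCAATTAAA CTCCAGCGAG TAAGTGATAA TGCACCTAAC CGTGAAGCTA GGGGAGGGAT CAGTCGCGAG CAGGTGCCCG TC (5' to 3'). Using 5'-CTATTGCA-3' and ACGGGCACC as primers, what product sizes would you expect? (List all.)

93 bp, 85 bp

The forward primer CTATTGCA matches the top strand at positions 19–26, 27–34.
The reverse primer's reverse complement is GGTGCCCGT, matching at positions 103–111.
Each forward site pairs with the reverse site to give a product ending at position 111: sizes 93, 85 bp.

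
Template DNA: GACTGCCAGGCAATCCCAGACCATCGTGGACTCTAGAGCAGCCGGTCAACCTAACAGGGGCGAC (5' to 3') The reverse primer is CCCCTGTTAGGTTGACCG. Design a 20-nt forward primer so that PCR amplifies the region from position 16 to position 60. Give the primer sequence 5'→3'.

The reverse primer's reverse complement CGGTCAACCTAACAGGGG matches the template at positions 43–60; the product starts at position 16.
The forward primer is identical to the top strand over positions 16–35: CCAGACCATCGTGGACTCTA.

5'-CCAGACCATCGTGGACTCTA-3'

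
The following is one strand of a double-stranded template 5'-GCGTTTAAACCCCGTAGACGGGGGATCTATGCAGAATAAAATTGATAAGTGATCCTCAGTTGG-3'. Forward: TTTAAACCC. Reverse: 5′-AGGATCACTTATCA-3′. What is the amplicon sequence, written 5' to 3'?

The forward primer matches the template at positions 4–12.
The reverse primer's reverse complement is TGATAAGTGATCCT, which matches the template at positions 43–56.
The product is the template from position 4 through 56 (53 bp).

5'-TTTAAACCCCGTAGACGGGGGATCTATGCAGAATAAAATTGATAAGTGATCCT-3'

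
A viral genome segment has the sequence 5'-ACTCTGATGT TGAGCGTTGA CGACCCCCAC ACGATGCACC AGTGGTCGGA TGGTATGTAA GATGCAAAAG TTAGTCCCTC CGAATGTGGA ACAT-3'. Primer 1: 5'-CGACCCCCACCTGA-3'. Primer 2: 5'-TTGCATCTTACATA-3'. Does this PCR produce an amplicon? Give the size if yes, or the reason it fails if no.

Primer 1 (CGACCCCCACCTGA) does not match the top strand, and its reverse complement TCAGGTGGGGGTCG does not match either.
With no annealing site for primer 1, no amplification occurs.

No product — primer 1 has no binding site in the template.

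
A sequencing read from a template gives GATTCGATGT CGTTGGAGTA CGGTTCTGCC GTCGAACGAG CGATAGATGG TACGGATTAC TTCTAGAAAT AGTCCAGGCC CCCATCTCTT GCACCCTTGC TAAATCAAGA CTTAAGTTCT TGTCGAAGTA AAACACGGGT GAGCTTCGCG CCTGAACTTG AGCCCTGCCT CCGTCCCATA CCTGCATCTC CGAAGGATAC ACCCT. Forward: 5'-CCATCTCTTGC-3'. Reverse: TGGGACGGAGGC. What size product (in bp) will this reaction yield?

97 bp

Forward primer CCATCTCTTGC is found on the top strand at positions 82–92.
Taking the reverse complement of TGGGACGGAGGC gives GCCTCCGTCCCA, found at positions 167–178 on the template; the primer anneals here to the top strand with its 3' end pointing upstream.
The product runs from position 82 to position 178, so its length is 178 − 82 + 1 = 97 bp.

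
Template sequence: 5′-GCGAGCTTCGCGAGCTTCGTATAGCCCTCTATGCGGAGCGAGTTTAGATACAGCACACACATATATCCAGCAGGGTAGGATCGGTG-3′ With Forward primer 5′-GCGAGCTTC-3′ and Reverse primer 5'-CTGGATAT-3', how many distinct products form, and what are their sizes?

The forward primer GCGAGCTTC matches the top strand at positions 1–9, 10–18.
The reverse primer's reverse complement is ATATCCAG, matching at positions 63–70.
Each forward site pairs with the reverse site to give a product ending at position 70: sizes 70, 61 bp.

Two products: 70 bp, 61 bp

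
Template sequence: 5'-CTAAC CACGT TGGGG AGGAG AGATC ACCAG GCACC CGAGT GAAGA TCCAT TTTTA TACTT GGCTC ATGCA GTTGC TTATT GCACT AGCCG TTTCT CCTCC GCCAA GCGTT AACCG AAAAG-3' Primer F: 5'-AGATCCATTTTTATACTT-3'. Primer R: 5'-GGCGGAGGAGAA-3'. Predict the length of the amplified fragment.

Scanning the template, AGATCCATTTTTATACTT occurs at positions 43–60; this primer anneals to the bottom strand there with its 3' end pointing downstream.
The reverse primer's reverse complement is TTCTCCTCCGCC, which matches the template at positions 92–103.
Product length = (reverse-primer end) − (forward-primer start) + 1 = 103 − 43 + 1 = 61 bp.

61 bp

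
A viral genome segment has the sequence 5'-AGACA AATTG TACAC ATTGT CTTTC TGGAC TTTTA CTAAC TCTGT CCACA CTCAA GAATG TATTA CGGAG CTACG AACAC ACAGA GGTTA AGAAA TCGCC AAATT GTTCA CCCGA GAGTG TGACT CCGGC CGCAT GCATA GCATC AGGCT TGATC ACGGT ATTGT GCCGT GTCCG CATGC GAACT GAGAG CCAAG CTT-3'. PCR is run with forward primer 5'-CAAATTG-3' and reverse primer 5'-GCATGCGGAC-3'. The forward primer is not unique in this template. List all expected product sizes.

The forward primer CAAATTG matches the top strand at positions 4–10, 100–106.
The reverse primer's reverse complement is GTCCGCATGC, matching at positions 171–180.
Each forward site pairs with the reverse site to give a product ending at position 180: sizes 177, 81 bp.

177 bp, 81 bp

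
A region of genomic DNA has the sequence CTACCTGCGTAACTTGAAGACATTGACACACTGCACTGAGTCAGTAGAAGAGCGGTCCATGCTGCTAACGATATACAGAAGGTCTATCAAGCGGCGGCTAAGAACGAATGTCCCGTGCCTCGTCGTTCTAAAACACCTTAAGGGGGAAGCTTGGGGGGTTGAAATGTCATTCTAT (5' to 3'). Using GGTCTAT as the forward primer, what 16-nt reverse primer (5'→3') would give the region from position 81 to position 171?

The product's 3' end on the top strand is position 171.
The reverse primer anneals to the top strand over positions 156–171, i.e. to GGGTTGAAATGTCATT.
Its sequence written 5'→3' is the reverse complement: AATGACATTTCAACCC.

5'-AATGACATTTCAACCC-3'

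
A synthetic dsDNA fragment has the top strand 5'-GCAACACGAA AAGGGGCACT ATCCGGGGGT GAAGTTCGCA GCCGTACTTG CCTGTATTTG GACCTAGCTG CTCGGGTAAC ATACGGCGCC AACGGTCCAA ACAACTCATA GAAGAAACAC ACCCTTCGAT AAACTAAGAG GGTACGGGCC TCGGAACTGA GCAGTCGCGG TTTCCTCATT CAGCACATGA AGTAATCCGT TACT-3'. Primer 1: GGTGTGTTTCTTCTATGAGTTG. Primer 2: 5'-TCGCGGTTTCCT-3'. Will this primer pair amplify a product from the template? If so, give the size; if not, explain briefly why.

Primer 1 (GGTGTGTTTCTTCTATGAGTTG) has reverse complement CAACTCATAGAAGAAACACACC, which matches the top strand at positions 102–123; primer 1 anneals to the top strand there with its 3' end pointing upstream toward position 102.
Primer 2 (TCGCGGTTTCCT) matches the top strand directly at positions 165–176; it anneals to the bottom strand with its 3' end pointing downstream toward position 176.
The 3' ends diverge (primer 1 extends toward position 1, primer 2 toward position 204), so the primers never converge on a shared product.

No product — the primers' 3' ends point away from each other.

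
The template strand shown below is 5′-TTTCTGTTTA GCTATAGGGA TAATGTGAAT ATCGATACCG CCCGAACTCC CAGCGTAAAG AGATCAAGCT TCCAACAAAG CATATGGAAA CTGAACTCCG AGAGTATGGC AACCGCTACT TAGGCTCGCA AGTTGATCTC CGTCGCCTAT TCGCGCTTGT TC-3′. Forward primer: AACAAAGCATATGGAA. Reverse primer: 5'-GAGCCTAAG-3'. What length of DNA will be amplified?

54 bp

Forward primer AACAAAGCATATGGAA is found on the top strand at positions 74–89.
The reverse primer's reverse complement is CTTAGGCTC, which matches the template at positions 119–127.
Amplicon spans positions 74–127: 54 bp.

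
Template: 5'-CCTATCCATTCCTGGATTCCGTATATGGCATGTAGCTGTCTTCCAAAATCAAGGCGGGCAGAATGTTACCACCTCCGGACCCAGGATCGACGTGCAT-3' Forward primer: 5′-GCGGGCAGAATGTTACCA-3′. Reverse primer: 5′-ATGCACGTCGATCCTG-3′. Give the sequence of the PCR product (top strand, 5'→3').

The forward primer matches the template at positions 54–71.
Reverse complement of the reverse primer: CAGGATCGACGTGCAT. This occurs on the top strand at positions 82–97.
The product is the template from position 54 through 97 (44 bp).

5'-GCGGGCAGAATGTTACCACCTCCGGACCCAGGATCGACGTGCAT-3'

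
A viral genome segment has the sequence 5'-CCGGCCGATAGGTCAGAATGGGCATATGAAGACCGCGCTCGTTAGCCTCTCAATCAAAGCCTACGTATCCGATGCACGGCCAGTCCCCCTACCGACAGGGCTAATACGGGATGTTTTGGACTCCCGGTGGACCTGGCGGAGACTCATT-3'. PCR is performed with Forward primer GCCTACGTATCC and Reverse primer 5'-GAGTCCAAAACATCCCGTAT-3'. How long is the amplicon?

65 bp

Forward primer GCCTACGTATCC is found on the top strand at positions 59–70.
Taking the reverse complement of GAGTCCAAAACATCCCGTAT gives ATACGGGATGTTTTGGACTC, found at positions 104–123 on the template; the primer anneals here to the top strand with its 3' end pointing upstream.
Product length = (reverse-primer end) − (forward-primer start) + 1 = 123 − 59 + 1 = 65 bp.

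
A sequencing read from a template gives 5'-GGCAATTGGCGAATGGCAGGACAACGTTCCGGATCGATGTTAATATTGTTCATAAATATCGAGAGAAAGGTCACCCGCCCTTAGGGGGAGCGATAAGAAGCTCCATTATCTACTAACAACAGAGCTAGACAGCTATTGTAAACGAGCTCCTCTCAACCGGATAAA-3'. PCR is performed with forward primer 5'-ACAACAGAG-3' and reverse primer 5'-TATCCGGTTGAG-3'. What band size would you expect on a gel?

The forward primer matches the template at positions 116–124.
Reverse complement of the reverse primer: CTCAACCGGATA. This occurs on the top strand at positions 152–163.
Product length = (reverse-primer end) − (forward-primer start) + 1 = 163 − 116 + 1 = 48 bp.

48 bp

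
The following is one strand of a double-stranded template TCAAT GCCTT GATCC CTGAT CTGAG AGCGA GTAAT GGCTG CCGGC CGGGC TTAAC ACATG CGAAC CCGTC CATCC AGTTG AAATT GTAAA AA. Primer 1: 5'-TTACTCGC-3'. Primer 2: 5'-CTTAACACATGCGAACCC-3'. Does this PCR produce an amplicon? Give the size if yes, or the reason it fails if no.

Primer 1 (TTACTCGC) has reverse complement GCGAGTAA, which matches the top strand at positions 27–34; primer 1 anneals to the top strand there with its 3' end pointing upstream toward position 27.
Primer 2 (CTTAACACATGCGAACCC) matches the top strand directly at positions 50–67; it anneals to the bottom strand with its 3' end pointing downstream toward position 67.
The 3' ends diverge (primer 1 extends toward position 1, primer 2 toward position 92), so the primers never converge on a shared product.

No product — the primers' 3' ends point away from each other.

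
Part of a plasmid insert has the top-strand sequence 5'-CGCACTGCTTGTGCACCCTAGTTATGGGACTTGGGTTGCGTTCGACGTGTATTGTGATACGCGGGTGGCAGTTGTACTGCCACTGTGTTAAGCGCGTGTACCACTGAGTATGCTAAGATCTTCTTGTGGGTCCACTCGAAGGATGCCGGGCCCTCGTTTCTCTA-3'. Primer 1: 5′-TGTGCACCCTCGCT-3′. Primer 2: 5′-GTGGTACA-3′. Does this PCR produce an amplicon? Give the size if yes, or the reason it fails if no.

Primer 1 (TGTGCACCCTCGCT) does not match the top strand, and its reverse complement AGCGAGGGTGCACA does not match either.
With no annealing site for primer 1, no amplification occurs.

No product — primer 1 has no binding site in the template.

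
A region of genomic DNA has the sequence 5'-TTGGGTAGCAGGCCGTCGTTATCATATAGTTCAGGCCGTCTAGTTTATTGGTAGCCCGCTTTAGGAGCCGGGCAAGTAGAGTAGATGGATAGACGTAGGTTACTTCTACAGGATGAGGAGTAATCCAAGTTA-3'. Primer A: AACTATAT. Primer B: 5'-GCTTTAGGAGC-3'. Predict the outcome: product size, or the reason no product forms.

Primer A (AACTATAT) has reverse complement ATATAGTT, which matches the top strand at positions 24–31; primer A anneals to the top strand there with its 3' end pointing upstream toward position 24.
Primer B (GCTTTAGGAGC) matches the top strand directly at positions 58–68; it anneals to the bottom strand with its 3' end pointing downstream toward position 68.
The 3' ends diverge (primer A extends toward position 1, primer B toward position 132), so the primers never converge on a shared product.

No product — the primers' 3' ends point away from each other.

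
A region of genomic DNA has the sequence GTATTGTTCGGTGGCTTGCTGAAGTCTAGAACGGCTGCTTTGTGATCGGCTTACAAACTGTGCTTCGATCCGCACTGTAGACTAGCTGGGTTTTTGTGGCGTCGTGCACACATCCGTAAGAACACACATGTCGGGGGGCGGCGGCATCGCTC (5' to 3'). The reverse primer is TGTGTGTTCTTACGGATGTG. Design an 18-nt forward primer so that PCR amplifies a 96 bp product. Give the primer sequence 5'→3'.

5'-GGCTGCTTTGTGATCGGC-3'

The reverse primer's reverse complement CACATCCGTAAGAACACACA matches the template at positions 109–128, so the product ends at position 128.
A 96 bp product then starts at position 128 − 96 + 1 = 33.
The forward primer is identical to the top strand there: GGCTGCTTTGTGATCGGC.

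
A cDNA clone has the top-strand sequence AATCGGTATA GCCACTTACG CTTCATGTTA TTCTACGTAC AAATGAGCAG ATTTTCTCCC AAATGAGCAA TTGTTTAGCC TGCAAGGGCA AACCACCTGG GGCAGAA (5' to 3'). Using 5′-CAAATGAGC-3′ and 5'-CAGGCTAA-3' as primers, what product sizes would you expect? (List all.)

The forward primer CAAATGAGC matches the top strand at positions 40–48, 60–68.
The reverse primer's reverse complement is TTAGCCTG, matching at positions 75–82.
Each forward site pairs with the reverse site to give a product ending at position 82: sizes 43, 23 bp.

43 bp, 23 bp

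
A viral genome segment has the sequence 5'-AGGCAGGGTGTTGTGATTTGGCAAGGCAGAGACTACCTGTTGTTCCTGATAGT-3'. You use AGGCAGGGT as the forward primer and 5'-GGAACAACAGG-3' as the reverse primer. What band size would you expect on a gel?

The forward primer matches the template at positions 1–9.
The reverse primer's reverse complement is CCTGTTGTTCC, which matches the template at positions 36–46.
Product length = (reverse-primer end) − (forward-primer start) + 1 = 46 − 1 + 1 = 46 bp.

46 bp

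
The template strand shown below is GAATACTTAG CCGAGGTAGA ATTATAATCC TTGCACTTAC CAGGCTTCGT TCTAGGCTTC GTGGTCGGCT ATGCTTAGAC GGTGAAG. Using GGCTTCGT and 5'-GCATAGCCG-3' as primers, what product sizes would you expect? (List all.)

The forward primer GGCTTCGT matches the top strand at positions 43–50, 55–62.
The reverse primer's reverse complement is CGGCTATGC, matching at positions 66–74.
Each forward site pairs with the reverse site to give a product ending at position 74: sizes 32, 20 bp.

32 bp, 20 bp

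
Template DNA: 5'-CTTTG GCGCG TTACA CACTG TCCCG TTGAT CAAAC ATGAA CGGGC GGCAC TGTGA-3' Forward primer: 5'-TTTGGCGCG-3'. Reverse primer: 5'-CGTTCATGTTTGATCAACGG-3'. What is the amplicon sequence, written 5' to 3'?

5'-TTTGGCGCGTTACACACTGTCCCGTTGATCAAACATGAACG-3'

The forward primer matches the template at positions 2–10.
The reverse primer's reverse complement is CCGTTGATCAAACATGAACG, which matches the template at positions 23–42.
The product is the template from position 2 through 42 (41 bp).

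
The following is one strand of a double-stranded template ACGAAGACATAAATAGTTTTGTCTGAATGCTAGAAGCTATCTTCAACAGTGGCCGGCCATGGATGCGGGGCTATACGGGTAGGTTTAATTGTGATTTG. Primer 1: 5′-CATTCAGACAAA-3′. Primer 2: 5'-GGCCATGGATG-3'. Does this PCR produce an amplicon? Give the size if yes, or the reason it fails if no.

No product — the primers' 3' ends point away from each other.

Primer 1 (CATTCAGACAAA) has reverse complement TTTGTCTGAATG, which matches the top strand at positions 18–29; primer 1 anneals to the top strand there with its 3' end pointing upstream toward position 18.
Primer 2 (GGCCATGGATG) matches the top strand directly at positions 55–65; it anneals to the bottom strand with its 3' end pointing downstream toward position 65.
The 3' ends diverge (primer 1 extends toward position 1, primer 2 toward position 98), so the primers never converge on a shared product.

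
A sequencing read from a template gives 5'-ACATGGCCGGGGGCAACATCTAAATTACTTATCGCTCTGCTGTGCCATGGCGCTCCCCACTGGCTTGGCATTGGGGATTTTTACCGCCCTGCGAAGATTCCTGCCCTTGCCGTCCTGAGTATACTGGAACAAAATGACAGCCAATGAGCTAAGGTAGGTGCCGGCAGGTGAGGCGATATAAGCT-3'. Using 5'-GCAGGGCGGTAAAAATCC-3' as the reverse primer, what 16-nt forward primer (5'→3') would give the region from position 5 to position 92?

5'-GGCCGGGGGCAACATC-3'

The reverse primer's reverse complement GGATTTTTACCGCCCTGC matches the template at positions 75–92; the product starts at position 5.
The forward primer is identical to the top strand over positions 5–20: GGCCGGGGGCAACATC.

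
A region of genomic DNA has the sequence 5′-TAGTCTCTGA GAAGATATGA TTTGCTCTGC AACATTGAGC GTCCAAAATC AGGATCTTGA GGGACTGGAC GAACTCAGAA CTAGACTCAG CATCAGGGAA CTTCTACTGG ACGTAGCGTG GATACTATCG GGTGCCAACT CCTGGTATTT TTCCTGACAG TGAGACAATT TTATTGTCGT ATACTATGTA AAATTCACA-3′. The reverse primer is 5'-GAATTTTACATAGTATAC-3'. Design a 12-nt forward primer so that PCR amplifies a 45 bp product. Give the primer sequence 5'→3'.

5'-TCCTGACAGTGA-3'

The reverse primer's reverse complement GTATACTATGTAAAATTC matches the template at positions 179–196, so the product ends at position 196.
A 45 bp product then starts at position 196 − 45 + 1 = 152.
The forward primer is identical to the top strand there: TCCTGACAGTGA.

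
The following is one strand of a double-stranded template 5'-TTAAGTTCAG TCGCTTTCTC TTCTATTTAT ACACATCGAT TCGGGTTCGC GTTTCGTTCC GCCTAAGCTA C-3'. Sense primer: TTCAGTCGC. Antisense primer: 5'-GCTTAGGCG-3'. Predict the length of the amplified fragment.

63 bp

The forward primer matches the template at positions 6–14.
The reverse primer's reverse complement is CGCCTAAGC, which matches the template at positions 60–68.
The product runs from position 6 to position 68, so its length is 68 − 6 + 1 = 63 bp.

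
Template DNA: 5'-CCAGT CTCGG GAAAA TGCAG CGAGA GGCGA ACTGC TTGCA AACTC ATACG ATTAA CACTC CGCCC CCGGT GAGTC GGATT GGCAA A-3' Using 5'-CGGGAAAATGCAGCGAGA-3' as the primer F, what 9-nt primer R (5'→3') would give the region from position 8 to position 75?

The product's 3' end on the top strand is position 75.
The reverse primer anneals to the top strand over positions 67–75, i.e. to CGGTGAGTC.
Its sequence written 5'→3' is the reverse complement: GACTCACCG.

5'-GACTCACCG-3'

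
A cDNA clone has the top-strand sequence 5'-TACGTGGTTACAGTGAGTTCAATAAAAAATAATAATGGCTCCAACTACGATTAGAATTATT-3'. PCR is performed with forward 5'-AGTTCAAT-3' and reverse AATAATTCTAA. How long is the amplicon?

Scanning the template, AGTTCAAT occurs at positions 16–23; this primer anneals to the bottom strand there with its 3' end pointing downstream.
Reverse complement of the reverse primer: TTAGAATTATT. This occurs on the top strand at positions 51–61.
Amplicon spans positions 16–61: 46 bp.

46 bp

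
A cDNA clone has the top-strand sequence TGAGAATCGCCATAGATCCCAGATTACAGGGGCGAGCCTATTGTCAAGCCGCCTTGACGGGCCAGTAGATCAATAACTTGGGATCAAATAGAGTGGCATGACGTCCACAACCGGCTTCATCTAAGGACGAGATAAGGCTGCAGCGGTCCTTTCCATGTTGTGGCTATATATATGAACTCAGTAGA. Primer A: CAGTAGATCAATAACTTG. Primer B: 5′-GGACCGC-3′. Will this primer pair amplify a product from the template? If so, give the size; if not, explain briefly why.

Primer A (CAGTAGATCAATAACTTG) matches the top strand at positions 63–80; it acts as a forward primer.
Primer B's reverse complement is GCGGTCC, matching the top strand at positions 143–149; it acts as a reverse primer.
The 3' ends face each other across positions 63–149, giving an 87 bp product.

Yes — an 87 bp product.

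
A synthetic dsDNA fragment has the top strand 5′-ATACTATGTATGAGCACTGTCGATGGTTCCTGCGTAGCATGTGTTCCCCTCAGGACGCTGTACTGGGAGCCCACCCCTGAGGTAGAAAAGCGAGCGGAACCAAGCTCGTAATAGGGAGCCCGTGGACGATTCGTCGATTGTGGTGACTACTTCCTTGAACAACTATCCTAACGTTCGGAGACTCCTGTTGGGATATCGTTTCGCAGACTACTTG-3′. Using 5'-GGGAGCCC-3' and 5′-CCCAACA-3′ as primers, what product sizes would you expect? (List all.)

128 bp, 79 bp

The forward primer GGGAGCCC matches the top strand at positions 65–72, 114–121.
The reverse primer's reverse complement is TGTTGGG, matching at positions 186–192.
Each forward site pairs with the reverse site to give a product ending at position 192: sizes 128, 79 bp.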